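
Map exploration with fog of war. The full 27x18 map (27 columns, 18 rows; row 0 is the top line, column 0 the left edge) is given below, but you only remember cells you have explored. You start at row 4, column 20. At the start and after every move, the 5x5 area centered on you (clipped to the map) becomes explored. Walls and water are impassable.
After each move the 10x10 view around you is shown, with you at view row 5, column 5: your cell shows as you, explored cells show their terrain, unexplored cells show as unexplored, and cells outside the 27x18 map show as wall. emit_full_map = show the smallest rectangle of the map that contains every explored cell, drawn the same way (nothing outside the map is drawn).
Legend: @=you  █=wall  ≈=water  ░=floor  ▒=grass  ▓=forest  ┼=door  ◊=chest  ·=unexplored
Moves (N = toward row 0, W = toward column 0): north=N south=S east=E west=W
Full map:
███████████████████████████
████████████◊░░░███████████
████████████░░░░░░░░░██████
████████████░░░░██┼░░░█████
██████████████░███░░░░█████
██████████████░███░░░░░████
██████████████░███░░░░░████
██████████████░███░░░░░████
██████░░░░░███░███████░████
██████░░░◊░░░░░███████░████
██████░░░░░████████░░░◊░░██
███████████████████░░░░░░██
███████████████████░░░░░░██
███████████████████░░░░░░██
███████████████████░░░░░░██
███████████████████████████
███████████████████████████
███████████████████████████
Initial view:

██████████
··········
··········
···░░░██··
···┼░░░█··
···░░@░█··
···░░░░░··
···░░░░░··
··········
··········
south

··········
··········
···░░░██··
···┼░░░█··
···░░░░█··
···░░@░░··
···░░░░░··
···░░░░░··
··········
··········

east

··········
··········
··░░░██···
··┼░░░██··
··░░░░██··
··░░░@░█··
··░░░░░█··
··░░░░░█··
··········
··········

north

██████████
··········
··········
··░░░███··
··┼░░░██··
··░░░@██··
··░░░░░█··
··░░░░░█··
··░░░░░█··
··········

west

██████████
··········
··········
···░░░███·
···┼░░░██·
···░░@░██·
···░░░░░█·
···░░░░░█·
···░░░░░█·
··········

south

··········
··········
···░░░███·
···┼░░░██·
···░░░░██·
···░░@░░█·
···░░░░░█·
···░░░░░█·
··········
··········

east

··········
··········
··░░░███··
··┼░░░██··
··░░░░██··
··░░░@░█··
··░░░░░█··
··░░░░░█··
··········
··········

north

██████████
··········
··········
··░░░███··
··┼░░░██··
··░░░@██··
··░░░░░█··
··░░░░░█··
··░░░░░█··
··········

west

██████████
··········
··········
···░░░███·
···┼░░░██·
···░░@░██·
···░░░░░█·
···░░░░░█·
···░░░░░█·
··········

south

··········
··········
···░░░███·
···┼░░░██·
···░░░░██·
···░░@░░█·
···░░░░░█·
···░░░░░█·
··········
··········

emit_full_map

░░░███
┼░░░██
░░░░██
░░@░░█
░░░░░█
░░░░░█

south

··········
···░░░███·
···┼░░░██·
···░░░░██·
···░░░░░█·
···░░@░░█·
···░░░░░█·
···████░··
··········
··········

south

···░░░███·
···┼░░░██·
···░░░░██·
···░░░░░█·
···░░░░░█·
···░░@░░█·
···████░··
···████░··
··········
··········

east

··░░░███··
··┼░░░██··
··░░░░██··
··░░░░░█··
··░░░░░█··
··░░░@░█··
··████░█··
··████░█··
··········
··········

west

···░░░███·
···┼░░░██·
···░░░░██·
···░░░░░█·
···░░░░░█·
···░░@░░█·
···████░█·
···████░█·
··········
··········

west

····░░░███
····┼░░░██
····░░░░██
···█░░░░░█
···█░░░░░█
···█░@░░░█
···█████░█
···█████░█
··········
··········

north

··········
····░░░███
····┼░░░██
···█░░░░██
···█░░░░░█
···█░@░░░█
···█░░░░░█
···█████░█
···█████░█
··········

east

··········
···░░░███·
···┼░░░██·
··█░░░░██·
··█░░░░░█·
··█░░@░░█·
··█░░░░░█·
··█████░█·
··█████░█·
··········

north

··········
··········
···░░░███·
···┼░░░██·
··█░░░░██·
··█░░@░░█·
··█░░░░░█·
··█░░░░░█·
··█████░█·
··█████░█·

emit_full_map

·░░░███
·┼░░░██
█░░░░██
█░░@░░█
█░░░░░█
█░░░░░█
█████░█
█████░█

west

··········
··········
····░░░███
···█┼░░░██
···█░░░░██
···█░@░░░█
···█░░░░░█
···█░░░░░█
···█████░█
···█████░█

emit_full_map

·░░░███
█┼░░░██
█░░░░██
█░@░░░█
█░░░░░█
█░░░░░█
█████░█
█████░█


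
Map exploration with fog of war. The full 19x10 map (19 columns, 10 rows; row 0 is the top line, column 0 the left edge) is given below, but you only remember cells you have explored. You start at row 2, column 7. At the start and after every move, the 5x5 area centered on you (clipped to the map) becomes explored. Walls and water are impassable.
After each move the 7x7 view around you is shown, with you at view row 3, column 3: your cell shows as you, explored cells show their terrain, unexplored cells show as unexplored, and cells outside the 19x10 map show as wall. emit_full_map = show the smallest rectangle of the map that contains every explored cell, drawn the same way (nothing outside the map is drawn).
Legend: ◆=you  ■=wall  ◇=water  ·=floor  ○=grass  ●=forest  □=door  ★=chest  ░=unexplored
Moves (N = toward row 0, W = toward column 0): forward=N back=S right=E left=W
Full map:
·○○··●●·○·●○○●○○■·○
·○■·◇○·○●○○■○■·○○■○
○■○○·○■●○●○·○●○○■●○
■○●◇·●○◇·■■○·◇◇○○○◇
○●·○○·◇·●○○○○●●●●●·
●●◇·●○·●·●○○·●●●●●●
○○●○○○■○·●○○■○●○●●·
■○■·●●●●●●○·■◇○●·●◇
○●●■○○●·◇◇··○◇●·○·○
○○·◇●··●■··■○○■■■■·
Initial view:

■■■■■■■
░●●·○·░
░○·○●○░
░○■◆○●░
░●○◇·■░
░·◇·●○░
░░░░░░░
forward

■■■■■■■
■■■■■■■
░●●·○·░
░○·◆●○░
░○■●○●░
░●○◇·■░
░·◇·●○░

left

■■■■■■■
■■■■■■■
░·●●·○·
░◇○◆○●○
░·○■●○●
░·●○◇·■
░░·◇·●○

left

■■■■■■■
■■■■■■■
░··●●·○
░·◇◆·○●
░○·○■●○
░◇·●○◇·
░░░·◇·●

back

■■■■■■■
░··●●·○
░·◇○·○●
░○·◆■●○
░◇·●○◇·
░○○·◇·●
░░░░░░░

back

░··●●·○
░·◇○·○●
░○·○■●○
░◇·◆○◇·
░○○·◇·●
░·●○·●░
░░░░░░░

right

··●●·○·
·◇○·○●○
○·○■●○●
◇·●◆◇·■
○○·◇·●○
·●○·●·░
░░░░░░░

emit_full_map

··●●·○·
·◇○·○●○
○·○■●○●
◇·●◆◇·■
○○·◇·●○
·●○·●·░

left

░··●●·○
░·◇○·○●
░○·○■●○
░◇·◆○◇·
░○○·◇·●
░·●○·●·
░░░░░░░

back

░·◇○·○●
░○·○■●○
░◇·●○◇·
░○○◆◇·●
░·●○·●·
░○○○■○░
░░░░░░░

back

░○·○■●○
░◇·●○◇·
░○○·◇·●
░·●◆·●·
░○○○■○░
░·●●●●░
░░░░░░░

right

○·○■●○●
◇·●○◇·■
○○·◇·●○
·●○◆●·░
○○○■○·░
·●●●●●░
░░░░░░░

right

·○■●○●░
·●○◇·■░
○·◇·●○░
●○·◆·●░
○○■○·●░
●●●●●●░
░░░░░░░

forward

◇○·○●○░
·○■●○●░
·●○◇·■░
○·◇◆●○░
●○·●·●░
○○■○·●░
●●●●●●░

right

○·○●○░░
○■●○●○░
●○◇·■■░
·◇·◆○○░
○·●·●○░
○■○·●○░
●●●●●░░

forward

●●·○·░░
○·○●○○░
○■●○●○░
●○◇◆■■░
·◇·●○○░
○·●·●○░
○■○·●○░

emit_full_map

··●●·○·░
·◇○·○●○○
○·○■●○●○
◇·●○◇◆■■
○○·◇·●○○
·●○·●·●○
○○○■○·●○
·●●●●●●░


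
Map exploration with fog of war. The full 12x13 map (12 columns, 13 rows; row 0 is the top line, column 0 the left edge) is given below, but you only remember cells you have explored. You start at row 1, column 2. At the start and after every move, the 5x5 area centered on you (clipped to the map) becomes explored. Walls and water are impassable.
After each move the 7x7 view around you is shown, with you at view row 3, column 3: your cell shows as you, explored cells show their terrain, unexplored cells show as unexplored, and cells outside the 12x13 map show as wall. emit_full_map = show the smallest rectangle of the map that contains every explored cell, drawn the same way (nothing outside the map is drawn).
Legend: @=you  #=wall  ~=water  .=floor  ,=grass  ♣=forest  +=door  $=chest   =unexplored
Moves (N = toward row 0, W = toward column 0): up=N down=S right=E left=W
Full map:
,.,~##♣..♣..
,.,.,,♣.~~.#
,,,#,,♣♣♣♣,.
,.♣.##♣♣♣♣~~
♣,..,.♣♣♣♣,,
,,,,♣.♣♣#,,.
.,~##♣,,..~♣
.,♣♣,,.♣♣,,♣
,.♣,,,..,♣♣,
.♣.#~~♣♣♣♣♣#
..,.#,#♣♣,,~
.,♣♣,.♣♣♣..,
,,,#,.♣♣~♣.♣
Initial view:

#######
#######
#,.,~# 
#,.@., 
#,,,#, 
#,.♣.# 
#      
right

#######
#######
,.,~## 
,.,@,, 
,,,#,, 
,.♣.## 
       

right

#######
#######
.,~##♣ 
.,.@,♣ 
,,#,,♣ 
.♣.##♣ 
       

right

#######
#######
,~##♣. 
,.,@♣. 
,#,,♣♣ 
♣.##♣♣ 
       

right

#######
#######
~##♣.. 
.,,@.~ 
#,,♣♣♣ 
.##♣♣♣ 
       

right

#######
#######
##♣..♣ 
,,♣@~~ 
,,♣♣♣♣ 
##♣♣♣♣ 
       

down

#######
##♣..♣ 
,,♣.~~ 
,,♣@♣♣ 
##♣♣♣♣ 
 .♣♣♣♣ 
       

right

#######
#♣..♣. 
,♣.~~. 
,♣♣@♣, 
#♣♣♣♣~ 
.♣♣♣♣, 
       

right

#######
♣..♣..#
♣.~~.##
♣♣♣@,.#
♣♣♣♣~~#
♣♣♣♣,,#
      #

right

#######
..♣..##
.~~.###
♣♣♣@.##
♣♣♣~~##
♣♣♣,,##
     ##

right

#######
.♣..###
~~.####
♣♣,@###
♣♣~~###
♣♣,,###
    ###

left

#######
..♣..##
.~~.###
♣♣♣@.##
♣♣♣~~##
♣♣♣,,##
     ##

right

#######
.♣..###
~~.####
♣♣,@###
♣♣~~###
♣♣,,###
    ###

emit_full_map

,.,~##♣..♣..
,.,.,,♣.~~.#
,,,#,,♣♣♣♣,@
,.♣.##♣♣♣♣~~
     .♣♣♣♣,,


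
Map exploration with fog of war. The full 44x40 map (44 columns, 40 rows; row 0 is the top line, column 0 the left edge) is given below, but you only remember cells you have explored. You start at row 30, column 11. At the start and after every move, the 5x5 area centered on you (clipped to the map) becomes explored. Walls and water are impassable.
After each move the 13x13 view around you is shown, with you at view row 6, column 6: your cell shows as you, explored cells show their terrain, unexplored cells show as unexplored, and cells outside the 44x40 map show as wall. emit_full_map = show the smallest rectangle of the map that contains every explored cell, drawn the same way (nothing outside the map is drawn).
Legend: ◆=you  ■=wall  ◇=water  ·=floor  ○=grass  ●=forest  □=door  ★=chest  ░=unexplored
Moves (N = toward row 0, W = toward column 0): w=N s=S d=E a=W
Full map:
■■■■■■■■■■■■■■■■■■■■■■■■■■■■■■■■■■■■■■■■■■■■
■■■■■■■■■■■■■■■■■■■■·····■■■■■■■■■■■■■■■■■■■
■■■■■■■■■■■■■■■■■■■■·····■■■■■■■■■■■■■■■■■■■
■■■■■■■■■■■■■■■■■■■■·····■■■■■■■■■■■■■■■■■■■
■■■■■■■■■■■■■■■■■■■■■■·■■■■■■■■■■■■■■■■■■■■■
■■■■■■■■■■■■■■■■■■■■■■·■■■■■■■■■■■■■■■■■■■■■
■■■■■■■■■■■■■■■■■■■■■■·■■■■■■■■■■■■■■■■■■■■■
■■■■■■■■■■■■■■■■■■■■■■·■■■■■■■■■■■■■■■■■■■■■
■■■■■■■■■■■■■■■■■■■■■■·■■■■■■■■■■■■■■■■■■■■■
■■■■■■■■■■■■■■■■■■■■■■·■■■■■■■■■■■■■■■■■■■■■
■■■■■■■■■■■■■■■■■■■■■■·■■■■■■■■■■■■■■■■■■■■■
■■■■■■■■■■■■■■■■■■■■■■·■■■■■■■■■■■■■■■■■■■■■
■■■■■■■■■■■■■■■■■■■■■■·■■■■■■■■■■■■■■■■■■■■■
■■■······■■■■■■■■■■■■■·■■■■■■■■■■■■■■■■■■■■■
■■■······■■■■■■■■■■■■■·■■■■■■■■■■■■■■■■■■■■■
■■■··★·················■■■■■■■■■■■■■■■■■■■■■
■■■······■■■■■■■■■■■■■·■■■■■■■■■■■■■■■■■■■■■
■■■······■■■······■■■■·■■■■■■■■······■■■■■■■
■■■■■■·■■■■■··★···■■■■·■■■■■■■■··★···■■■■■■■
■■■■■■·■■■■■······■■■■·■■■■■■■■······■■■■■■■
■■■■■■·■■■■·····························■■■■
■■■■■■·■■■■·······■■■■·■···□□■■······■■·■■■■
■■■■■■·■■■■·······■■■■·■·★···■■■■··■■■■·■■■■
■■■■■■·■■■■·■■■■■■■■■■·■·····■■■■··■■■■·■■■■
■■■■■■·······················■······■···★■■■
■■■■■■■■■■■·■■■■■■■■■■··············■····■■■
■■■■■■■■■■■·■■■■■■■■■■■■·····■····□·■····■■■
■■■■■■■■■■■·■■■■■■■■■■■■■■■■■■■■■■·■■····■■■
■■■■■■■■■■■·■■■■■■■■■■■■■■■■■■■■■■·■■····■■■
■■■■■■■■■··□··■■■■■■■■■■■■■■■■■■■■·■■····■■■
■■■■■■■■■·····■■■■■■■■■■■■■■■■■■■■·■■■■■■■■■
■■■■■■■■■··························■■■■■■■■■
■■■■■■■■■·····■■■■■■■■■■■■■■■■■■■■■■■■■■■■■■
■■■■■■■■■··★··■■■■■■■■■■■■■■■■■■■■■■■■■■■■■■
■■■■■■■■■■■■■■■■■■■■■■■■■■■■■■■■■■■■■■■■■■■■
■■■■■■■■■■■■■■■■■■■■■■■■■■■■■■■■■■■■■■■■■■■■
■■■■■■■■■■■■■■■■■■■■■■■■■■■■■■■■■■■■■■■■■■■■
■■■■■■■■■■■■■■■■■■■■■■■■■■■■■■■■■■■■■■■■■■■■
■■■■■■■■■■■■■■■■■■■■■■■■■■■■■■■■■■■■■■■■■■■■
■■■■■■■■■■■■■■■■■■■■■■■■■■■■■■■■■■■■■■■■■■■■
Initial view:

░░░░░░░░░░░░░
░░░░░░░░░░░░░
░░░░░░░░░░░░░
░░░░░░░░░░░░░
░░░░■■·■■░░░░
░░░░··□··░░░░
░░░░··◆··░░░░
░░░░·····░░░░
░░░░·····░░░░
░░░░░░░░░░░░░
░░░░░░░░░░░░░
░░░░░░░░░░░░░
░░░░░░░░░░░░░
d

░░░░░░░░░░░░░
░░░░░░░░░░░░░
░░░░░░░░░░░░░
░░░░░░░░░░░░░
░░░■■·■■■░░░░
░░░··□··■░░░░
░░░···◆·■░░░░
░░░······░░░░
░░░·····■░░░░
░░░░░░░░░░░░░
░░░░░░░░░░░░░
░░░░░░░░░░░░░
░░░░░░░░░░░░░

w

░░░░░░░░░░░░░
░░░░░░░░░░░░░
░░░░░░░░░░░░░
░░░░░░░░░░░░░
░░░░■·■■■░░░░
░░░■■·■■■░░░░
░░░··□◆·■░░░░
░░░·····■░░░░
░░░······░░░░
░░░·····■░░░░
░░░░░░░░░░░░░
░░░░░░░░░░░░░
░░░░░░░░░░░░░

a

░░░░░░░░░░░░░
░░░░░░░░░░░░░
░░░░░░░░░░░░░
░░░░░░░░░░░░░
░░░░■■·■■■░░░
░░░░■■·■■■░░░
░░░░··◆··■░░░
░░░░·····■░░░
░░░░······░░░
░░░░·····■░░░
░░░░░░░░░░░░░
░░░░░░░░░░░░░
░░░░░░░░░░░░░

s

░░░░░░░░░░░░░
░░░░░░░░░░░░░
░░░░░░░░░░░░░
░░░░■■·■■■░░░
░░░░■■·■■■░░░
░░░░··□··■░░░
░░░░··◆··■░░░
░░░░······░░░
░░░░·····■░░░
░░░░░░░░░░░░░
░░░░░░░░░░░░░
░░░░░░░░░░░░░
░░░░░░░░░░░░░

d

░░░░░░░░░░░░░
░░░░░░░░░░░░░
░░░░░░░░░░░░░
░░░■■·■■■░░░░
░░░■■·■■■░░░░
░░░··□··■░░░░
░░░···◆·■░░░░
░░░······░░░░
░░░·····■░░░░
░░░░░░░░░░░░░
░░░░░░░░░░░░░
░░░░░░░░░░░░░
░░░░░░░░░░░░░

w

░░░░░░░░░░░░░
░░░░░░░░░░░░░
░░░░░░░░░░░░░
░░░░░░░░░░░░░
░░░■■·■■■░░░░
░░░■■·■■■░░░░
░░░··□◆·■░░░░
░░░·····■░░░░
░░░······░░░░
░░░·····■░░░░
░░░░░░░░░░░░░
░░░░░░░░░░░░░
░░░░░░░░░░░░░

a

░░░░░░░░░░░░░
░░░░░░░░░░░░░
░░░░░░░░░░░░░
░░░░░░░░░░░░░
░░░░■■·■■■░░░
░░░░■■·■■■░░░
░░░░··◆··■░░░
░░░░·····■░░░
░░░░······░░░
░░░░·····■░░░
░░░░░░░░░░░░░
░░░░░░░░░░░░░
░░░░░░░░░░░░░

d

░░░░░░░░░░░░░
░░░░░░░░░░░░░
░░░░░░░░░░░░░
░░░░░░░░░░░░░
░░░■■·■■■░░░░
░░░■■·■■■░░░░
░░░··□◆·■░░░░
░░░·····■░░░░
░░░······░░░░
░░░·····■░░░░
░░░░░░░░░░░░░
░░░░░░░░░░░░░
░░░░░░░░░░░░░

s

░░░░░░░░░░░░░
░░░░░░░░░░░░░
░░░░░░░░░░░░░
░░░■■·■■■░░░░
░░░■■·■■■░░░░
░░░··□··■░░░░
░░░···◆·■░░░░
░░░······░░░░
░░░·····■░░░░
░░░░░░░░░░░░░
░░░░░░░░░░░░░
░░░░░░░░░░░░░
░░░░░░░░░░░░░

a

░░░░░░░░░░░░░
░░░░░░░░░░░░░
░░░░░░░░░░░░░
░░░░■■·■■■░░░
░░░░■■·■■■░░░
░░░░··□··■░░░
░░░░··◆··■░░░
░░░░······░░░
░░░░·····■░░░
░░░░░░░░░░░░░
░░░░░░░░░░░░░
░░░░░░░░░░░░░
░░░░░░░░░░░░░


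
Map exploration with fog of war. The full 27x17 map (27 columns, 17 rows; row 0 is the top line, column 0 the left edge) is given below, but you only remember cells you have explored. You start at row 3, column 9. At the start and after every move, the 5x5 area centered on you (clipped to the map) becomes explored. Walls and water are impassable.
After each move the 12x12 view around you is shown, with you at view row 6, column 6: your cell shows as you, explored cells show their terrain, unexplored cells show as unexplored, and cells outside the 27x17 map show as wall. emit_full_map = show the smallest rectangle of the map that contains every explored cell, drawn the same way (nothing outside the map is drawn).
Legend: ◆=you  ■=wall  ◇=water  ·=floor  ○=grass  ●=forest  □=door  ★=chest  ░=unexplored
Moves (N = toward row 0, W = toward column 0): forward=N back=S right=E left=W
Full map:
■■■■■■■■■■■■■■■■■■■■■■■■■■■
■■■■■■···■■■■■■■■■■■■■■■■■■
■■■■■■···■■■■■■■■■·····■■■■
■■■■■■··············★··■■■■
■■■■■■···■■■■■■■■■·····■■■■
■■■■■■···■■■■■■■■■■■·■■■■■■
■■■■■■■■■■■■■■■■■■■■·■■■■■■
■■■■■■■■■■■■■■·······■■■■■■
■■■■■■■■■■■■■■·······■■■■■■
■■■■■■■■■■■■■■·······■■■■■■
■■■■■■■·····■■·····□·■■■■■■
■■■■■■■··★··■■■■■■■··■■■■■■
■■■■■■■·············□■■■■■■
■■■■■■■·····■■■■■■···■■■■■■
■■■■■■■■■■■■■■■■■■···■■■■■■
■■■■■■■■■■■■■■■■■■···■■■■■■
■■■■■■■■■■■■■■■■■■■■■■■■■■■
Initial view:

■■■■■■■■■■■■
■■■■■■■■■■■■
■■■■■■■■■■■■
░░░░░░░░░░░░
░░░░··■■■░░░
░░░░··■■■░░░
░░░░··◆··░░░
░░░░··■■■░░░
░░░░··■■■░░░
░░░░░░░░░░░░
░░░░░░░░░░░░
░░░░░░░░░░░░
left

■■■■■■■■■■■■
■■■■■■■■■■■■
■■■■■■■■■■■■
░░░░░░░░░░░░
░░░░···■■■░░
░░░░···■■■░░
░░░░··◆···░░
░░░░···■■■░░
░░░░···■■■░░
░░░░░░░░░░░░
░░░░░░░░░░░░
░░░░░░░░░░░░

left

■■■■■■■■■■■■
■■■■■■■■■■■■
■■■■■■■■■■■■
░░░░░░░░░░░░
░░░░■···■■■░
░░░░■···■■■░
░░░░■·◆····░
░░░░■···■■■░
░░░░■···■■■░
░░░░░░░░░░░░
░░░░░░░░░░░░
░░░░░░░░░░░░

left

■■■■■■■■■■■■
■■■■■■■■■■■■
■■■■■■■■■■■■
░░░░░░░░░░░░
░░░░■■···■■■
░░░░■■···■■■
░░░░■■◆·····
░░░░■■···■■■
░░░░■■···■■■
░░░░░░░░░░░░
░░░░░░░░░░░░
░░░░░░░░░░░░

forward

■■■■■■■■■■■■
■■■■■■■■■■■■
■■■■■■■■■■■■
■■■■■■■■■■■■
░░░░■■■■■░░░
░░░░■■···■■■
░░░░■■◆··■■■
░░░░■■······
░░░░■■···■■■
░░░░■■···■■■
░░░░░░░░░░░░
░░░░░░░░░░░░

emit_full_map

■■■■■░░░
■■···■■■
■■◆··■■■
■■······
■■···■■■
■■···■■■

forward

■■■■■■■■■■■■
■■■■■■■■■■■■
■■■■■■■■■■■■
■■■■■■■■■■■■
■■■■■■■■■■■■
░░░░■■■■■░░░
░░░░■■◆··■■■
░░░░■■···■■■
░░░░■■······
░░░░■■···■■■
░░░░■■···■■■
░░░░░░░░░░░░

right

■■■■■■■■■■■■
■■■■■■■■■■■■
■■■■■■■■■■■■
■■■■■■■■■■■■
■■■■■■■■■■■■
░░░■■■■■■░░░
░░░■■·◆·■■■░
░░░■■···■■■░
░░░■■······░
░░░■■···■■■░
░░░■■···■■■░
░░░░░░░░░░░░

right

■■■■■■■■■■■■
■■■■■■■■■■■■
■■■■■■■■■■■■
■■■■■■■■■■■■
■■■■■■■■■■■■
░░■■■■■■■░░░
░░■■··◆■■■░░
░░■■···■■■░░
░░■■······░░
░░■■···■■■░░
░░■■···■■■░░
░░░░░░░░░░░░

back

■■■■■■■■■■■■
■■■■■■■■■■■■
■■■■■■■■■■■■
■■■■■■■■■■■■
░░■■■■■■■░░░
░░■■···■■■░░
░░■■··◆■■■░░
░░■■······░░
░░■■···■■■░░
░░■■···■■■░░
░░░░░░░░░░░░
░░░░░░░░░░░░

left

■■■■■■■■■■■■
■■■■■■■■■■■■
■■■■■■■■■■■■
■■■■■■■■■■■■
░░░■■■■■■■░░
░░░■■···■■■░
░░░■■·◆·■■■░
░░░■■······░
░░░■■···■■■░
░░░■■···■■■░
░░░░░░░░░░░░
░░░░░░░░░░░░

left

■■■■■■■■■■■■
■■■■■■■■■■■■
■■■■■■■■■■■■
■■■■■■■■■■■■
░░░░■■■■■■■░
░░░░■■···■■■
░░░░■■◆··■■■
░░░░■■······
░░░░■■···■■■
░░░░■■···■■■
░░░░░░░░░░░░
░░░░░░░░░░░░

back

■■■■■■■■■■■■
■■■■■■■■■■■■
■■■■■■■■■■■■
░░░░■■■■■■■░
░░░░■■···■■■
░░░░■■···■■■
░░░░■■◆·····
░░░░■■···■■■
░░░░■■···■■■
░░░░░░░░░░░░
░░░░░░░░░░░░
░░░░░░░░░░░░

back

■■■■■■■■■■■■
■■■■■■■■■■■■
░░░░■■■■■■■░
░░░░■■···■■■
░░░░■■···■■■
░░░░■■······
░░░░■■◆··■■■
░░░░■■···■■■
░░░░■■■■■░░░
░░░░░░░░░░░░
░░░░░░░░░░░░
░░░░░░░░░░░░

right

■■■■■■■■■■■■
■■■■■■■■■■■■
░░░■■■■■■■░░
░░░■■···■■■░
░░░■■···■■■░
░░░■■······░
░░░■■·◆·■■■░
░░░■■···■■■░
░░░■■■■■■░░░
░░░░░░░░░░░░
░░░░░░░░░░░░
░░░░░░░░░░░░

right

■■■■■■■■■■■■
■■■■■■■■■■■■
░░■■■■■■■░░░
░░■■···■■■░░
░░■■···■■■░░
░░■■······░░
░░■■··◆■■■░░
░░■■···■■■░░
░░■■■■■■■░░░
░░░░░░░░░░░░
░░░░░░░░░░░░
░░░░░░░░░░░░

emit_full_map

■■■■■■■░
■■···■■■
■■···■■■
■■······
■■··◆■■■
■■···■■■
■■■■■■■░

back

■■■■■■■■■■■■
░░■■■■■■■░░░
░░■■···■■■░░
░░■■···■■■░░
░░■■······░░
░░■■···■■■░░
░░■■··◆■■■░░
░░■■■■■■■░░░
░░░░■■■■■░░░
░░░░░░░░░░░░
░░░░░░░░░░░░
░░░░░░░░░░░░

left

■■■■■■■■■■■■
░░░■■■■■■■░░
░░░■■···■■■░
░░░■■···■■■░
░░░■■······░
░░░■■···■■■░
░░░■■·◆·■■■░
░░░■■■■■■■░░
░░░░■■■■■■░░
░░░░░░░░░░░░
░░░░░░░░░░░░
░░░░░░░░░░░░

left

■■■■■■■■■■■■
░░░░■■■■■■■░
░░░░■■···■■■
░░░░■■···■■■
░░░░■■······
░░░░■■···■■■
░░░░■■◆··■■■
░░░░■■■■■■■░
░░░░■■■■■■■░
░░░░░░░░░░░░
░░░░░░░░░░░░
░░░░░░░░░░░░

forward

■■■■■■■■■■■■
■■■■■■■■■■■■
░░░░■■■■■■■░
░░░░■■···■■■
░░░░■■···■■■
░░░░■■······
░░░░■■◆··■■■
░░░░■■···■■■
░░░░■■■■■■■░
░░░░■■■■■■■░
░░░░░░░░░░░░
░░░░░░░░░░░░

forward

■■■■■■■■■■■■
■■■■■■■■■■■■
■■■■■■■■■■■■
░░░░■■■■■■■░
░░░░■■···■■■
░░░░■■···■■■
░░░░■■◆·····
░░░░■■···■■■
░░░░■■···■■■
░░░░■■■■■■■░
░░░░■■■■■■■░
░░░░░░░░░░░░

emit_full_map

■■■■■■■░
■■···■■■
■■···■■■
■■◆·····
■■···■■■
■■···■■■
■■■■■■■░
■■■■■■■░

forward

■■■■■■■■■■■■
■■■■■■■■■■■■
■■■■■■■■■■■■
■■■■■■■■■■■■
░░░░■■■■■■■░
░░░░■■···■■■
░░░░■■◆··■■■
░░░░■■······
░░░░■■···■■■
░░░░■■···■■■
░░░░■■■■■■■░
░░░░■■■■■■■░

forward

■■■■■■■■■■■■
■■■■■■■■■■■■
■■■■■■■■■■■■
■■■■■■■■■■■■
■■■■■■■■■■■■
░░░░■■■■■■■░
░░░░■■◆··■■■
░░░░■■···■■■
░░░░■■······
░░░░■■···■■■
░░░░■■···■■■
░░░░■■■■■■■░

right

■■■■■■■■■■■■
■■■■■■■■■■■■
■■■■■■■■■■■■
■■■■■■■■■■■■
■■■■■■■■■■■■
░░░■■■■■■■░░
░░░■■·◆·■■■░
░░░■■···■■■░
░░░■■······░
░░░■■···■■■░
░░░■■···■■■░
░░░■■■■■■■░░

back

■■■■■■■■■■■■
■■■■■■■■■■■■
■■■■■■■■■■■■
■■■■■■■■■■■■
░░░■■■■■■■░░
░░░■■···■■■░
░░░■■·◆·■■■░
░░░■■······░
░░░■■···■■■░
░░░■■···■■■░
░░░■■■■■■■░░
░░░■■■■■■■░░

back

■■■■■■■■■■■■
■■■■■■■■■■■■
■■■■■■■■■■■■
░░░■■■■■■■░░
░░░■■···■■■░
░░░■■···■■■░
░░░■■·◆····░
░░░■■···■■■░
░░░■■···■■■░
░░░■■■■■■■░░
░░░■■■■■■■░░
░░░░░░░░░░░░

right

■■■■■■■■■■■■
■■■■■■■■■■■■
■■■■■■■■■■■■
░░■■■■■■■░░░
░░■■···■■■░░
░░■■···■■■░░
░░■■··◆···░░
░░■■···■■■░░
░░■■···■■■░░
░░■■■■■■■░░░
░░■■■■■■■░░░
░░░░░░░░░░░░

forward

■■■■■■■■■■■■
■■■■■■■■■■■■
■■■■■■■■■■■■
■■■■■■■■■■■■
░░■■■■■■■░░░
░░■■···■■■░░
░░■■··◆■■■░░
░░■■······░░
░░■■···■■■░░
░░■■···■■■░░
░░■■■■■■■░░░
░░■■■■■■■░░░

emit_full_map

■■■■■■■░
■■···■■■
■■··◆■■■
■■······
■■···■■■
■■···■■■
■■■■■■■░
■■■■■■■░


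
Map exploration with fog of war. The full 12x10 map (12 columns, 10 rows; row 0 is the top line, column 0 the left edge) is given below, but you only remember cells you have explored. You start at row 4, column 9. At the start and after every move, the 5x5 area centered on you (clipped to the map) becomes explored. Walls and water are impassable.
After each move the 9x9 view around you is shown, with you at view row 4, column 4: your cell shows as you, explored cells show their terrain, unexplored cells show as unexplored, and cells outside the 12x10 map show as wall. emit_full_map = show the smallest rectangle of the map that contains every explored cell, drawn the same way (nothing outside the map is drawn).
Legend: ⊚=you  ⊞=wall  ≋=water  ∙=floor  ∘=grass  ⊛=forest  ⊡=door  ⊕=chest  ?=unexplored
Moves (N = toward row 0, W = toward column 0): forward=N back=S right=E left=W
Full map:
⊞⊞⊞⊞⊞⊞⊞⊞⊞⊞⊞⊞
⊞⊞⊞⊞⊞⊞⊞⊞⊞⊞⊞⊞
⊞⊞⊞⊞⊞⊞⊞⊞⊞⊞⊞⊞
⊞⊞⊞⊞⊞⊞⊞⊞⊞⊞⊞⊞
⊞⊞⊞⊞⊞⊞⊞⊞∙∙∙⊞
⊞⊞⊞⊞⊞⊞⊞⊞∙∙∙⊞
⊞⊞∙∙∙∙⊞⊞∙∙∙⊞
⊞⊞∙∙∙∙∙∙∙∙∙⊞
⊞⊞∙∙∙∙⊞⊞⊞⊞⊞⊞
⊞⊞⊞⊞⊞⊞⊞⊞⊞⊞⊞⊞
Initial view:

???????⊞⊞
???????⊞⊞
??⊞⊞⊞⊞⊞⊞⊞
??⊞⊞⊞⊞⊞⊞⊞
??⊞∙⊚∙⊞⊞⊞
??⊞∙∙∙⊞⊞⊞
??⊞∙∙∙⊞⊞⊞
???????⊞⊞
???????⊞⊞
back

???????⊞⊞
??⊞⊞⊞⊞⊞⊞⊞
??⊞⊞⊞⊞⊞⊞⊞
??⊞∙∙∙⊞⊞⊞
??⊞∙⊚∙⊞⊞⊞
??⊞∙∙∙⊞⊞⊞
??∙∙∙∙⊞⊞⊞
???????⊞⊞
???????⊞⊞

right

??????⊞⊞⊞
?⊞⊞⊞⊞⊞⊞⊞⊞
?⊞⊞⊞⊞⊞⊞⊞⊞
?⊞∙∙∙⊞⊞⊞⊞
?⊞∙∙⊚⊞⊞⊞⊞
?⊞∙∙∙⊞⊞⊞⊞
?∙∙∙∙⊞⊞⊞⊞
??????⊞⊞⊞
??????⊞⊞⊞

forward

??????⊞⊞⊞
??????⊞⊞⊞
?⊞⊞⊞⊞⊞⊞⊞⊞
?⊞⊞⊞⊞⊞⊞⊞⊞
?⊞∙∙⊚⊞⊞⊞⊞
?⊞∙∙∙⊞⊞⊞⊞
?⊞∙∙∙⊞⊞⊞⊞
?∙∙∙∙⊞⊞⊞⊞
??????⊞⊞⊞

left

???????⊞⊞
???????⊞⊞
??⊞⊞⊞⊞⊞⊞⊞
??⊞⊞⊞⊞⊞⊞⊞
??⊞∙⊚∙⊞⊞⊞
??⊞∙∙∙⊞⊞⊞
??⊞∙∙∙⊞⊞⊞
??∙∙∙∙⊞⊞⊞
???????⊞⊞

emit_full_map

⊞⊞⊞⊞⊞
⊞⊞⊞⊞⊞
⊞∙⊚∙⊞
⊞∙∙∙⊞
⊞∙∙∙⊞
∙∙∙∙⊞

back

???????⊞⊞
??⊞⊞⊞⊞⊞⊞⊞
??⊞⊞⊞⊞⊞⊞⊞
??⊞∙∙∙⊞⊞⊞
??⊞∙⊚∙⊞⊞⊞
??⊞∙∙∙⊞⊞⊞
??∙∙∙∙⊞⊞⊞
???????⊞⊞
???????⊞⊞

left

????????⊞
???⊞⊞⊞⊞⊞⊞
??⊞⊞⊞⊞⊞⊞⊞
??⊞⊞∙∙∙⊞⊞
??⊞⊞⊚∙∙⊞⊞
??⊞⊞∙∙∙⊞⊞
??∙∙∙∙∙⊞⊞
????????⊞
????????⊞

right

???????⊞⊞
??⊞⊞⊞⊞⊞⊞⊞
?⊞⊞⊞⊞⊞⊞⊞⊞
?⊞⊞∙∙∙⊞⊞⊞
?⊞⊞∙⊚∙⊞⊞⊞
?⊞⊞∙∙∙⊞⊞⊞
?∙∙∙∙∙⊞⊞⊞
???????⊞⊞
???????⊞⊞

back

??⊞⊞⊞⊞⊞⊞⊞
?⊞⊞⊞⊞⊞⊞⊞⊞
?⊞⊞∙∙∙⊞⊞⊞
?⊞⊞∙∙∙⊞⊞⊞
?⊞⊞∙⊚∙⊞⊞⊞
?∙∙∙∙∙⊞⊞⊞
??⊞⊞⊞⊞⊞⊞⊞
???????⊞⊞
⊞⊞⊞⊞⊞⊞⊞⊞⊞

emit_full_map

?⊞⊞⊞⊞⊞
⊞⊞⊞⊞⊞⊞
⊞⊞∙∙∙⊞
⊞⊞∙∙∙⊞
⊞⊞∙⊚∙⊞
∙∙∙∙∙⊞
?⊞⊞⊞⊞⊞

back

?⊞⊞⊞⊞⊞⊞⊞⊞
?⊞⊞∙∙∙⊞⊞⊞
?⊞⊞∙∙∙⊞⊞⊞
?⊞⊞∙∙∙⊞⊞⊞
?∙∙∙⊚∙⊞⊞⊞
??⊞⊞⊞⊞⊞⊞⊞
??⊞⊞⊞⊞⊞⊞⊞
⊞⊞⊞⊞⊞⊞⊞⊞⊞
⊞⊞⊞⊞⊞⊞⊞⊞⊞

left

??⊞⊞⊞⊞⊞⊞⊞
??⊞⊞∙∙∙⊞⊞
??⊞⊞∙∙∙⊞⊞
??⊞⊞∙∙∙⊞⊞
??∙∙⊚∙∙⊞⊞
??⊞⊞⊞⊞⊞⊞⊞
??⊞⊞⊞⊞⊞⊞⊞
⊞⊞⊞⊞⊞⊞⊞⊞⊞
⊞⊞⊞⊞⊞⊞⊞⊞⊞

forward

???⊞⊞⊞⊞⊞⊞
??⊞⊞⊞⊞⊞⊞⊞
??⊞⊞∙∙∙⊞⊞
??⊞⊞∙∙∙⊞⊞
??⊞⊞⊚∙∙⊞⊞
??∙∙∙∙∙⊞⊞
??⊞⊞⊞⊞⊞⊞⊞
??⊞⊞⊞⊞⊞⊞⊞
⊞⊞⊞⊞⊞⊞⊞⊞⊞

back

??⊞⊞⊞⊞⊞⊞⊞
??⊞⊞∙∙∙⊞⊞
??⊞⊞∙∙∙⊞⊞
??⊞⊞∙∙∙⊞⊞
??∙∙⊚∙∙⊞⊞
??⊞⊞⊞⊞⊞⊞⊞
??⊞⊞⊞⊞⊞⊞⊞
⊞⊞⊞⊞⊞⊞⊞⊞⊞
⊞⊞⊞⊞⊞⊞⊞⊞⊞

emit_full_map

?⊞⊞⊞⊞⊞
⊞⊞⊞⊞⊞⊞
⊞⊞∙∙∙⊞
⊞⊞∙∙∙⊞
⊞⊞∙∙∙⊞
∙∙⊚∙∙⊞
⊞⊞⊞⊞⊞⊞
⊞⊞⊞⊞⊞⊞
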